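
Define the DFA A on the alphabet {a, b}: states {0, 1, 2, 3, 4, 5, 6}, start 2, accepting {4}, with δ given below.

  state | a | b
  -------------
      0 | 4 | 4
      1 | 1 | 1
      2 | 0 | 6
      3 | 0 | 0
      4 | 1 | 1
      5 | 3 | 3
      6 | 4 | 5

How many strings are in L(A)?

11

The useful subgraph on states {0, 2, 3, 4, 5, 6} is acyclic, so L(A) is finite; the longest accepting path visits 6 useful states, giving maximum string length 5.
Counting accepting paths from 2 by length: 3 of length 2, 8 of length 5. Total 11.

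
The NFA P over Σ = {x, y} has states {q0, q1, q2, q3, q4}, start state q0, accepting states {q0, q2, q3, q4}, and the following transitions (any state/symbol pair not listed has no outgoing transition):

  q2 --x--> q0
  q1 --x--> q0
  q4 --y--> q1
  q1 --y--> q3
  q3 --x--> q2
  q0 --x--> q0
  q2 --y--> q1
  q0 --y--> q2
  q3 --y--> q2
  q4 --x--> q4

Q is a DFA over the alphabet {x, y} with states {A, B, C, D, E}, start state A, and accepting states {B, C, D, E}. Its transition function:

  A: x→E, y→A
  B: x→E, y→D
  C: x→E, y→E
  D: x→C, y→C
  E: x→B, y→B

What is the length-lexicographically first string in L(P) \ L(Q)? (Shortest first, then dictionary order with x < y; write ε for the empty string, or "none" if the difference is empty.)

The empty string ε is accepted by P but not by Q.
Since ε is the unique shortest string, it is the required witness.

ε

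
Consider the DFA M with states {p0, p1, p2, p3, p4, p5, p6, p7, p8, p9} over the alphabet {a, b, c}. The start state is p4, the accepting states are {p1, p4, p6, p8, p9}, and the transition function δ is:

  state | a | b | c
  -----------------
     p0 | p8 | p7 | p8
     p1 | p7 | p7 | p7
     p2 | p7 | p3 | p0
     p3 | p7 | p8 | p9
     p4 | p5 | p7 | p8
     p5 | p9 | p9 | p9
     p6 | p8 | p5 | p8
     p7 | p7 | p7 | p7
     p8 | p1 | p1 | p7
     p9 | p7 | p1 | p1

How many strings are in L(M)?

The useful subgraph on states {p1, p4, p5, p8, p9} is acyclic, so L(M) is finite; the longest accepting path visits 4 useful states, giving maximum string length 3.
Counting accepting paths from p4 by length: 1 of length 0, 1 of length 1, 5 of length 2, 6 of length 3. Total 13.

13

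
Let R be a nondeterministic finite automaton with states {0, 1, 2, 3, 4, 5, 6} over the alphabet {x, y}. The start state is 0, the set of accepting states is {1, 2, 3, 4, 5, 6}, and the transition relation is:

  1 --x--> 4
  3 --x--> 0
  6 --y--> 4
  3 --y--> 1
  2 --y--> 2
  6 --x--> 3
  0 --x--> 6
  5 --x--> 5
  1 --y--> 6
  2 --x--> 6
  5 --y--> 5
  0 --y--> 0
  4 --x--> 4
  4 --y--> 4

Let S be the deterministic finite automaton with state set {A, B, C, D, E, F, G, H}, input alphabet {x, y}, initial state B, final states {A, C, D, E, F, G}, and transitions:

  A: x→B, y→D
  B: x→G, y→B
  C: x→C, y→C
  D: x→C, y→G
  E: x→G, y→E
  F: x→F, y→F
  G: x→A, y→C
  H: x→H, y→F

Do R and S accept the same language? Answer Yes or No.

Yes

Exploring the product automaton R × S from the start pair (0, B), following both machines on each input symbol, reaches 5 state pairs: (0, B), (6, G), (3, A), (4, C), (1, D).
R accepts in {1, 2, 3, 4, 5, 6} and S accepts in {A, C, D, E, F, G}. In every reachable pair the two components are either both accepting — (6, G), (3, A), (4, C), (1, D) — or both non-accepting, so no string is accepted by exactly one of the machines: L(R) \ L(S) and L(S) \ L(R) are both empty.
Hence every string is accepted by R iff it is accepted by S, and the two languages coincide.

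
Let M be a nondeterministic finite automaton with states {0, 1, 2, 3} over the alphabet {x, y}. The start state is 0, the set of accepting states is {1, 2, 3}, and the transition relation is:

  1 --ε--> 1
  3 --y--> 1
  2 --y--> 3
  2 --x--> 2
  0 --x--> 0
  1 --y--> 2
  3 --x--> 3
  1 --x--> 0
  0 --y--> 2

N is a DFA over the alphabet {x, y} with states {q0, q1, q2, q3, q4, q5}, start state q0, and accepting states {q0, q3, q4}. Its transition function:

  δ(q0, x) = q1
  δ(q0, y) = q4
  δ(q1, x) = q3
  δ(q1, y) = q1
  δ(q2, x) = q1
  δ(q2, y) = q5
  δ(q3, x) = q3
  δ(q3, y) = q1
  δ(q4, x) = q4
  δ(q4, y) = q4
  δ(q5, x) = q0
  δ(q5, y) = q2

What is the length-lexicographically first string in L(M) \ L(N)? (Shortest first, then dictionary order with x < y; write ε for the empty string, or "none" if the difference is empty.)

The string xy is accepted by M but not by N.
No shorter string lies in the difference, and xy is the lexicographically first length-2 string in L(M) \ L(N).

xy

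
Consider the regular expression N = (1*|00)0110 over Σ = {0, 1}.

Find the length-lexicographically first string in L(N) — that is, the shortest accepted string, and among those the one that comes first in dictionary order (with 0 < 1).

0110

By inspection of the expression, no string of length less than 4 matches, and 0110 is the lexicographically first match of length 4.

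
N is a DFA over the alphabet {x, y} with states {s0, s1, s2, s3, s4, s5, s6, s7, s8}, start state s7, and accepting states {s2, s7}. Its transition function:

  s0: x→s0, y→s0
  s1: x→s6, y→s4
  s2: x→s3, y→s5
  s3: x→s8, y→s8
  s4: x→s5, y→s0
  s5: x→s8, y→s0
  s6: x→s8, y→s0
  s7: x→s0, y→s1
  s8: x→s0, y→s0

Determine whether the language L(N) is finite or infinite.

finite

The useful states (reachable from s7 and able to reach an accepting state) are {s7}.
Restricted to these states the transition graph has no cycle, so every accepting path has bounded length and L is finite.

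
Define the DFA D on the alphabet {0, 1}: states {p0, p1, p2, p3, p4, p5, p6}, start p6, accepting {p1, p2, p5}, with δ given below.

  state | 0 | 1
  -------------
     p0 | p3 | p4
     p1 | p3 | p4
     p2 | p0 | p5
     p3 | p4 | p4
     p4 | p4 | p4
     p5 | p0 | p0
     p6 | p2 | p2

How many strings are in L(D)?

4

The useful subgraph on states {p2, p5, p6} is acyclic, so L(D) is finite; the longest accepting path visits 3 useful states, giving maximum string length 2.
Counting accepting paths from p6 by length: 2 of length 1, 2 of length 2. Total 4.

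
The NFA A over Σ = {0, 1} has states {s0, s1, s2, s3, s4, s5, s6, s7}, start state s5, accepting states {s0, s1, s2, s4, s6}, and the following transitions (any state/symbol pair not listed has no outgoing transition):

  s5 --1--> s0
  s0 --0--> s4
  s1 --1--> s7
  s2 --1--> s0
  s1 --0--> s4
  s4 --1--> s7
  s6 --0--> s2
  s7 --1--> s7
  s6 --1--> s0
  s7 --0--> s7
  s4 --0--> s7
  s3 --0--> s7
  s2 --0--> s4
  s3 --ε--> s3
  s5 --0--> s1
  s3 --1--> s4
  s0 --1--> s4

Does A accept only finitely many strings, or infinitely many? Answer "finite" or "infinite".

finite

The useful states (reachable from s5 and able to reach an accepting state) are {s0, s1, s4, s5}.
Restricted to these states the transition graph has no cycle, so every accepting path has bounded length and L is finite.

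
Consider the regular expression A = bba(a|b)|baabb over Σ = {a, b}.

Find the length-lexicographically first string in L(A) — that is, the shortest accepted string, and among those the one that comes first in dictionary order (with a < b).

By inspection of the expression, no string of length less than 4 matches, and bbaa is the lexicographically first match of length 4.

bbaa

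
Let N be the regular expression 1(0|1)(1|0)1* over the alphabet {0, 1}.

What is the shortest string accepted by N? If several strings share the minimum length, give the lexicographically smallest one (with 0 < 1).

100

By inspection of the expression, no string of length less than 3 matches, and 100 is the lexicographically first match of length 3.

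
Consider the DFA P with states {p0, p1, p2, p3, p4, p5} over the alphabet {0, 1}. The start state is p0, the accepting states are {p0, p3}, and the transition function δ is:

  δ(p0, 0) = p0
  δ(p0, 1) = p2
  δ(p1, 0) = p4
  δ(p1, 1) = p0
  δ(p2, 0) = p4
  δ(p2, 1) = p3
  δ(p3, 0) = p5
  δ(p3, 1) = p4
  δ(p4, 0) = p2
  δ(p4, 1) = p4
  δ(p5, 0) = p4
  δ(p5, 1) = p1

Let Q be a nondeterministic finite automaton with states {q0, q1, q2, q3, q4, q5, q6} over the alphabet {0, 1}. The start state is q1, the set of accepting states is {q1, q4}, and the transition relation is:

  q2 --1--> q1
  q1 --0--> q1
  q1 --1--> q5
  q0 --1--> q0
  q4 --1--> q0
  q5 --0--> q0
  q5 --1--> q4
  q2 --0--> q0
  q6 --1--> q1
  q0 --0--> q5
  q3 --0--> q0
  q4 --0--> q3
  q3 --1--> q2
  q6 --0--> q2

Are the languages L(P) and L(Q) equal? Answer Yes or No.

Yes

Exploring the product automaton P × Q from the start pair (p0, q1), following both machines on each input symbol, reaches 6 state pairs: (p0, q1), (p2, q5), (p4, q0), (p3, q4), (p5, q3), (p1, q2).
P accepts in {p0, p3} and Q accepts in {q1, q4}. In every reachable pair the two components are either both accepting — (p0, q1), (p3, q4) — or both non-accepting, so no string is accepted by exactly one of the machines: L(P) \ L(Q) and L(Q) \ L(P) are both empty.
Hence every string is accepted by P iff it is accepted by Q, and the two languages coincide.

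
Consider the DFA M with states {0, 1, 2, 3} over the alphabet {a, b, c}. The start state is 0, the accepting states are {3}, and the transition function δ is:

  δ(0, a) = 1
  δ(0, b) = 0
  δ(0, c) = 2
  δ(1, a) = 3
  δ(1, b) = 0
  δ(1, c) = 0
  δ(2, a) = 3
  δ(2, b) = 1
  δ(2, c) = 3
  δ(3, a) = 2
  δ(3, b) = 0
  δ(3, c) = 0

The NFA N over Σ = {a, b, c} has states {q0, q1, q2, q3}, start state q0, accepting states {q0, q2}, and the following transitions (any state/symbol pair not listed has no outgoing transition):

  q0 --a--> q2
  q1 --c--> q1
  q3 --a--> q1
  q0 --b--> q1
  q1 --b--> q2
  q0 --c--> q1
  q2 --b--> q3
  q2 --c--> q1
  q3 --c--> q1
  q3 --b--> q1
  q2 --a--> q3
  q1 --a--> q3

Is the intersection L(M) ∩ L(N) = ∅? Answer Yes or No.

Exploring the product automaton M × N from the start pair (0, q0), following both machines on each input symbol, reaches 11 state pairs: (0, q0), (1, q2), (0, q1), (2, q1), (3, q3), (0, q3), (1, q3), (0, q2), (3, q1), (1, q1), (2, q3).
M accepts in {3} and N accepts in {q0, q2}; no reachable pair has both components accepting, so no string drives both machines to acceptance simultaneously and L(M) ∩ L(N) = ∅.
So no string is accepted by both, and the intersection is empty.

Yes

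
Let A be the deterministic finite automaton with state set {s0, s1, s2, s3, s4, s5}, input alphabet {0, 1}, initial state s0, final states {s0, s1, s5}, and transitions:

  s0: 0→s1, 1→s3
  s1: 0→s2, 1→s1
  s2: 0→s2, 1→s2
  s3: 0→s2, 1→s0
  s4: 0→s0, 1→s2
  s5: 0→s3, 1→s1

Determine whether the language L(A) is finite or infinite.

State s1 is reachable from the start and can reach an accepting state, and it lies on the cycle s1 → s1.
Traversing that cycle any number of times yields accepted strings of unbounded length, so the language is infinite.

infinite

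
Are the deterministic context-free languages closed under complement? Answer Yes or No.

A deterministic PDA can be normalised so that it always reads its entire input (no blocking, no infinite ε-loops) and records in its finite control whether it has passed through an accepting state since the last input symbol was consumed; inverting that end-of-input verdict yields a DPDA for the complement.
So the deterministic context-free languages are closed under complement.

Yes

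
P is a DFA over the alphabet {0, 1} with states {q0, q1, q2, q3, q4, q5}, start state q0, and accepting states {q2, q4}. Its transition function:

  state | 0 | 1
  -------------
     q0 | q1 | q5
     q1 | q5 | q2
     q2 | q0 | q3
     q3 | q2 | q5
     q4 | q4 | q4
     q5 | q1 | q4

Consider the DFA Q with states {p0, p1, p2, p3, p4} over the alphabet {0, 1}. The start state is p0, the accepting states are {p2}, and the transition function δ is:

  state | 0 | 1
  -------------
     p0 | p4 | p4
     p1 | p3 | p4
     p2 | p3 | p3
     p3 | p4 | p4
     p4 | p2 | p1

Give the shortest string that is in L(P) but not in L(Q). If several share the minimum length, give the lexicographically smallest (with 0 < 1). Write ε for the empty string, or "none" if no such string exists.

01

The string 01 is accepted by P but not by Q.
No shorter string lies in the difference, and 01 is the lexicographically first length-2 string in L(P) \ L(Q).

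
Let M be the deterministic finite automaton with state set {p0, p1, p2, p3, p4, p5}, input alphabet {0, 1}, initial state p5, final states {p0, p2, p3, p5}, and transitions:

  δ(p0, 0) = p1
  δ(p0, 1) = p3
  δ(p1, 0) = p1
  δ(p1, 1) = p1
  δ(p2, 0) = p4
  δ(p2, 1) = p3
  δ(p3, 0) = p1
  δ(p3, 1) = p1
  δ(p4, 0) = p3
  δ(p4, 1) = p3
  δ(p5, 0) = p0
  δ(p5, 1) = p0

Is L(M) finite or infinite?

The useful states (reachable from p5 and able to reach an accepting state) are {p0, p3, p5}.
Restricted to these states the transition graph has no cycle, so every accepting path has bounded length and L is finite.

finite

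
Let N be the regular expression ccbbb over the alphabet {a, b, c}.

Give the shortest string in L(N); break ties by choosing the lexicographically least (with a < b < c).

By inspection of the expression, no string of length less than 5 matches, and ccbbb is the lexicographically first match of length 5.

ccbbb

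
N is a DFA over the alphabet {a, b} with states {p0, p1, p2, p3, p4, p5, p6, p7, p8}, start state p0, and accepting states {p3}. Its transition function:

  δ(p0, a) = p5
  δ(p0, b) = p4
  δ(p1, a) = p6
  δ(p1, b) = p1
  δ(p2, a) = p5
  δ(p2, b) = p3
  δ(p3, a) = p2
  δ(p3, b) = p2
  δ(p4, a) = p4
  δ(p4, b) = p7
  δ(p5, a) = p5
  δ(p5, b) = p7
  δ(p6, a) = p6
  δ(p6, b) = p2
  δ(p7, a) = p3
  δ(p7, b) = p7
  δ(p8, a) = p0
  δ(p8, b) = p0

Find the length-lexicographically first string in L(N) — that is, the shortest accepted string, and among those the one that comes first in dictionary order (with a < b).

A breadth-first search from p0 reaches an accepting state first via the path p0 → p5 → p7 → p3 on input aba.
No string of length < 3 is accepted (BFS exhausts all shorter strings without reaching an accepting state), and aba is the lexicographically least accepting string of length 3.

aba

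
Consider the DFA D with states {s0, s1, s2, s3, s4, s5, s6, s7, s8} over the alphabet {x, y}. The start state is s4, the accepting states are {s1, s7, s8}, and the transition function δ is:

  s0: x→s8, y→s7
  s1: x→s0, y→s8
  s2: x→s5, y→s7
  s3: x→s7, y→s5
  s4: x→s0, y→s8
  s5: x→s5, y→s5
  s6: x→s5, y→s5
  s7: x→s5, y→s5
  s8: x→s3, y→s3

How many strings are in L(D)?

7

The useful subgraph on states {s0, s3, s4, s7, s8} is acyclic, so L(D) is finite; the longest accepting path visits 5 useful states, giving maximum string length 4.
Counting accepting paths from s4 by length: 1 of length 1, 2 of length 2, 2 of length 3, 2 of length 4. Total 7.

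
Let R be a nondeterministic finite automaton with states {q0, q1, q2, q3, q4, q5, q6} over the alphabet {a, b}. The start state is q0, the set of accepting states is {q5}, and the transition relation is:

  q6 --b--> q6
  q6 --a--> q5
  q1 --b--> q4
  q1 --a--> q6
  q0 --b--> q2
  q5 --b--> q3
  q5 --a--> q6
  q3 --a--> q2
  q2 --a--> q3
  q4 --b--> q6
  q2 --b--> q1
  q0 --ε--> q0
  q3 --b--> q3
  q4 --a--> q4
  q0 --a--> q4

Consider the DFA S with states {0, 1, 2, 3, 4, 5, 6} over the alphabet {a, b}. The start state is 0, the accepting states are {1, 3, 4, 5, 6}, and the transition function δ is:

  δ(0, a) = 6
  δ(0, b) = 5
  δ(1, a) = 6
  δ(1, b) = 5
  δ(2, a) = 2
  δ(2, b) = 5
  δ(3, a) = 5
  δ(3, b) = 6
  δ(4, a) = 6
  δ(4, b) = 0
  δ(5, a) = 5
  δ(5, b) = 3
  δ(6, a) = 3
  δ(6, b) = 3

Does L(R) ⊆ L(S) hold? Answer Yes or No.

Exploring the product automaton R × S from the start pair (q0, 0), following both machines on each input symbol, reaches 16 state pairs: (q0, 0), (q4, 6), (q2, 5), (q4, 3), (q6, 3), (q3, 5), (q1, 3), (q4, 5), (q6, 6), (q5, 5), (q3, 3), (q6, 5), (q5, 3), (q3, 6), (q2, 3), (q1, 6).
R accepts in {q5} and S accepts in {1, 3, 4, 5, 6}. The reachable pairs whose R-component is accepting are (q5, 5), (q5, 3); in each of them the S-component is accepting too, so the product for L(R) \ L(S) (R-component accepting, S-component rejecting) has no reachable accepting pair and the difference is empty.
Hence every string in L(R) is also in L(S).

Yes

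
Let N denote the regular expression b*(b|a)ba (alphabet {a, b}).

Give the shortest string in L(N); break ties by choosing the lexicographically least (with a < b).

aba

By inspection of the expression, no string of length less than 3 matches, and aba is the lexicographically first match of length 3.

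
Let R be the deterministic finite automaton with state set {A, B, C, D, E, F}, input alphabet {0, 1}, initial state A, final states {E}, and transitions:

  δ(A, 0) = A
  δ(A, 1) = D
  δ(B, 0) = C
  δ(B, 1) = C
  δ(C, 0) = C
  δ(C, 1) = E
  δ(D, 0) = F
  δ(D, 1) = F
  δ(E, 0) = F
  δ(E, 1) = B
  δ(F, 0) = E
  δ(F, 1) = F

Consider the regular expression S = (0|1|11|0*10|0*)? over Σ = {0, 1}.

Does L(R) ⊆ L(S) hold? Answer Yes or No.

No

The string 100 is in L(R) but not in L(S).
So L(R) ⊄ L(S).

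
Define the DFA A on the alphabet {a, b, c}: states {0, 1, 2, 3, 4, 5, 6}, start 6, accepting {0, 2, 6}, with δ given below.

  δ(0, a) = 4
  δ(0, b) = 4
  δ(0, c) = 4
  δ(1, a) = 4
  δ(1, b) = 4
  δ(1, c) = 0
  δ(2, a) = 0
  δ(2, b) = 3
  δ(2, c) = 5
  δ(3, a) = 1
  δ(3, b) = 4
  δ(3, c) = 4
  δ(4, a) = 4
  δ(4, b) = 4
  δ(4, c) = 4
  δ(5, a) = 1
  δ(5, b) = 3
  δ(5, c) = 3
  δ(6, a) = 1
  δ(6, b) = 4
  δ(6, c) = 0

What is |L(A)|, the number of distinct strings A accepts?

The useful subgraph on states {0, 1, 6} is acyclic, so L(A) is finite; the longest accepting path visits 3 useful states, giving maximum string length 2.
Counting accepting paths from 6 by length: 1 of length 0, 1 of length 1, 1 of length 2. Total 3.

3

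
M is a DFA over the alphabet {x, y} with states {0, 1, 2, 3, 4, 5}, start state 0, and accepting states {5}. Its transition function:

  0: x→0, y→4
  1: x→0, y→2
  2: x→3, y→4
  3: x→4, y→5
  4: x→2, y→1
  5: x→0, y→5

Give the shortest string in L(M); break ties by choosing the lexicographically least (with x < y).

A breadth-first search from 0 reaches an accepting state first via the path 0 → 4 → 2 → 3 → 5 on input yxxy.
No string of length < 4 is accepted (BFS exhausts all shorter strings without reaching an accepting state), and yxxy is the lexicographically least accepting string of length 4.

yxxy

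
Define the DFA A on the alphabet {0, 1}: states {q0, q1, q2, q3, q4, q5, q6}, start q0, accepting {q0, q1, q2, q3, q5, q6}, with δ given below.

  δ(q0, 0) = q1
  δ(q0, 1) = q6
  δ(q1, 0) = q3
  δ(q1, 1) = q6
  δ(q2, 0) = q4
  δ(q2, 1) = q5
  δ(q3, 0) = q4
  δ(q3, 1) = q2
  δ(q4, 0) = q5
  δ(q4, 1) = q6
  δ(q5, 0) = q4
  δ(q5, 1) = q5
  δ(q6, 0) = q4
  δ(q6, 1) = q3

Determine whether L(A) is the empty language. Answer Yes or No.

No

The empty string ε is accepted: the run q0 ends in the accepting state q0.
Since at least one string is accepted, L(A) is not empty.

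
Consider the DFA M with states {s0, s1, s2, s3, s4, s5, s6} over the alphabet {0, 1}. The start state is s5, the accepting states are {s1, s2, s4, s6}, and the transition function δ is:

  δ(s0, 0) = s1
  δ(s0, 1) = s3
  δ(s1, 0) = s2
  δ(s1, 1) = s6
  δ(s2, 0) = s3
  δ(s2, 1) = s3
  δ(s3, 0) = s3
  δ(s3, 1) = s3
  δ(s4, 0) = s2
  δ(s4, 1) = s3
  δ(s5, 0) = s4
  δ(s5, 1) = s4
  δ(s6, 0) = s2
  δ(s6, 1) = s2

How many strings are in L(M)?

The useful subgraph on states {s2, s4, s5} is acyclic, so L(M) is finite; the longest accepting path visits 3 useful states, giving maximum string length 2.
Counting accepting paths from s5 by length: 2 of length 1, 2 of length 2. Total 4.

4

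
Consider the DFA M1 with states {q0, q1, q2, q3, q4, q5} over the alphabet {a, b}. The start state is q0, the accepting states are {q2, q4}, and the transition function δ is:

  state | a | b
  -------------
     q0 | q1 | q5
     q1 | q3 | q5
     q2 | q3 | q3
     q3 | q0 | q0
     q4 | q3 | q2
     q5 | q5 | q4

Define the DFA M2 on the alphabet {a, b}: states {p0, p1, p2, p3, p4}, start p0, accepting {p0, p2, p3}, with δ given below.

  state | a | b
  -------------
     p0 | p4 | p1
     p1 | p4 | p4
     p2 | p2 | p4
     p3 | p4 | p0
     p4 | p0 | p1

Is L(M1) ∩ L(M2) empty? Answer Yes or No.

Exploring the product automaton M1 × M2 from the start pair (q0, p0), following both machines on each input symbol, reaches 15 state pairs: (q0, p0), (q1, p4), (q5, p1), (q3, p0), (q5, p4), (q4, p4), (q0, p4), (q0, p1), (q5, p0), (q4, p1), (q2, p1), (q1, p0), (q3, p4), (q2, p4), (q3, p1).
M1 accepts in {q2, q4} and M2 accepts in {p0, p2, p3}; no reachable pair has both components accepting, so no string drives both machines to acceptance simultaneously and L(M1) ∩ L(M2) = ∅.
So no string is accepted by both, and the intersection is empty.

Yes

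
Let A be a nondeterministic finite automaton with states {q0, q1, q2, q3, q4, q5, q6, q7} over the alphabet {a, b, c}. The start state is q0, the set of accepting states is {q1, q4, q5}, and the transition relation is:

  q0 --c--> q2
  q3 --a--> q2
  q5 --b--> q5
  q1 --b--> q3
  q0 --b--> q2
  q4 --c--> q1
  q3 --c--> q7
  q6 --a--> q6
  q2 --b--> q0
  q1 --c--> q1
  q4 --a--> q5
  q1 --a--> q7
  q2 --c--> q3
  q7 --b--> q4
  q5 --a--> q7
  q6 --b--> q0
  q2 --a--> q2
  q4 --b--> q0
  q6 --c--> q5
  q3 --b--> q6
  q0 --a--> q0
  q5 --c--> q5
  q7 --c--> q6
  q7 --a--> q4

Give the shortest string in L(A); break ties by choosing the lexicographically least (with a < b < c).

A breadth-first search from q0 reaches an accepting state first via the path q0 → q2 → q3 → q6 → q5 on input bcbc.
No string of length < 4 is accepted (BFS exhausts all shorter strings without reaching an accepting state), and bcbc is the lexicographically least accepting string of length 4.

bcbc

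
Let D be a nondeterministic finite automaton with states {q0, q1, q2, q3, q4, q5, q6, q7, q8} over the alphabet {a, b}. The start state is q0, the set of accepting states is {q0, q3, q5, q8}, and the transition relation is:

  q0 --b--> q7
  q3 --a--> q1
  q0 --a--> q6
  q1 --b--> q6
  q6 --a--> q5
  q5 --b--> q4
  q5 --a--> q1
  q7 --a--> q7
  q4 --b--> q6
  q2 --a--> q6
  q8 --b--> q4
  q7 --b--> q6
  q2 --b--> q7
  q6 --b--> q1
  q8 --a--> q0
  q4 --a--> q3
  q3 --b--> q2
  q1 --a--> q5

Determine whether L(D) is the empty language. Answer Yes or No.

The empty string ε is accepted: the run q0 ends in the accepting state q0.
Since at least one string is accepted, L(D) is not empty.

No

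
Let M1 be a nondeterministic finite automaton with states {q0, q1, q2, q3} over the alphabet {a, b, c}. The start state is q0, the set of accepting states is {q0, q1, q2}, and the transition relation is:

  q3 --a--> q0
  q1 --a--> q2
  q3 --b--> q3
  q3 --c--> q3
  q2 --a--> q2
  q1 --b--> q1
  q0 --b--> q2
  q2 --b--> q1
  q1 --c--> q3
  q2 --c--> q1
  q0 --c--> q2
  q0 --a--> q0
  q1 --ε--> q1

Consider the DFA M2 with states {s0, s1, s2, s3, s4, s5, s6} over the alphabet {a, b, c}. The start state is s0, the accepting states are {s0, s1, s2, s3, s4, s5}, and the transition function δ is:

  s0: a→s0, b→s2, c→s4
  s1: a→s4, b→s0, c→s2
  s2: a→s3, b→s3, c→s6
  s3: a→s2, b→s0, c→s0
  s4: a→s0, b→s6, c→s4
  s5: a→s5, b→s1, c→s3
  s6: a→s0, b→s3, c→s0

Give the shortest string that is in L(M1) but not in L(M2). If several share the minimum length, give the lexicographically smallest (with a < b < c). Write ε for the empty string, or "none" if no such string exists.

The string bc is accepted by M1 but not by M2.
No shorter string lies in the difference, and bc is the lexicographically first length-2 string in L(M1) \ L(M2).

bc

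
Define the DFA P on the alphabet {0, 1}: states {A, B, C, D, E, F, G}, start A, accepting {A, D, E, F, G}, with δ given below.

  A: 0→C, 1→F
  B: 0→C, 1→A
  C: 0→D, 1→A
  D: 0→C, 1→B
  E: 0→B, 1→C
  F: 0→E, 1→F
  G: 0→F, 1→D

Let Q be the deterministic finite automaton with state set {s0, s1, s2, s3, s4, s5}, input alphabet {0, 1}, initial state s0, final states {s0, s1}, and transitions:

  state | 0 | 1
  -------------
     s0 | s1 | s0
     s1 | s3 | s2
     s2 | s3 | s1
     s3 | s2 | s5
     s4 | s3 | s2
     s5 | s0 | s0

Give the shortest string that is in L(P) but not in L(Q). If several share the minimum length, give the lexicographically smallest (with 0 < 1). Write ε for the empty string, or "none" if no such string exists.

The string 00 is accepted by P but not by Q.
No shorter string lies in the difference, and 00 is the lexicographically first length-2 string in L(P) \ L(Q).

00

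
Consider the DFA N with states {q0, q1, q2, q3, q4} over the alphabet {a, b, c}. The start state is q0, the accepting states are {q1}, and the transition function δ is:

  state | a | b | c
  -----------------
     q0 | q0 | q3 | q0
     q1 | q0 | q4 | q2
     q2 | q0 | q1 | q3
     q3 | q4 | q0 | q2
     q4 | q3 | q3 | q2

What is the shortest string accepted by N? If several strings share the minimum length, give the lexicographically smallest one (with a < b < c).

A breadth-first search from q0 reaches an accepting state first via the path q0 → q3 → q2 → q1 on input bcb.
No string of length < 3 is accepted (BFS exhausts all shorter strings without reaching an accepting state), and bcb is the lexicographically least accepting string of length 3.

bcb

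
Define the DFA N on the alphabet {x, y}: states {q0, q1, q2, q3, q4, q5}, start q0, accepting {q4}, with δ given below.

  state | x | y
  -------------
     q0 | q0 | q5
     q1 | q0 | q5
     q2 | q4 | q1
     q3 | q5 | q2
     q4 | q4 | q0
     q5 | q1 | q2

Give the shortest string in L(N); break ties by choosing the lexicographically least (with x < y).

yyx

A breadth-first search from q0 reaches an accepting state first via the path q0 → q5 → q2 → q4 on input yyx.
No string of length < 3 is accepted (BFS exhausts all shorter strings without reaching an accepting state), and yyx is the lexicographically least accepting string of length 3.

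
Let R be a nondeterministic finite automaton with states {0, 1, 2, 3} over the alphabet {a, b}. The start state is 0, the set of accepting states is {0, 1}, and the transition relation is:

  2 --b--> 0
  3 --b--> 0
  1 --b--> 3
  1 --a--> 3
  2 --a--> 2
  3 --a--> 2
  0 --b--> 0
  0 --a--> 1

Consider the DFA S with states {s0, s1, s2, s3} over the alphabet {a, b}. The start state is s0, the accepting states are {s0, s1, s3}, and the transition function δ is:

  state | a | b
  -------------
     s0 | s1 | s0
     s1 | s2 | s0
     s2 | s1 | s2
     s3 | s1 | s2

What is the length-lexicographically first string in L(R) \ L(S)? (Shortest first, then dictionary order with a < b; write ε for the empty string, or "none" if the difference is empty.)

aab

The string aab is accepted by R but not by S.
No shorter string lies in the difference, and aab is the lexicographically first length-3 string in L(R) \ L(S).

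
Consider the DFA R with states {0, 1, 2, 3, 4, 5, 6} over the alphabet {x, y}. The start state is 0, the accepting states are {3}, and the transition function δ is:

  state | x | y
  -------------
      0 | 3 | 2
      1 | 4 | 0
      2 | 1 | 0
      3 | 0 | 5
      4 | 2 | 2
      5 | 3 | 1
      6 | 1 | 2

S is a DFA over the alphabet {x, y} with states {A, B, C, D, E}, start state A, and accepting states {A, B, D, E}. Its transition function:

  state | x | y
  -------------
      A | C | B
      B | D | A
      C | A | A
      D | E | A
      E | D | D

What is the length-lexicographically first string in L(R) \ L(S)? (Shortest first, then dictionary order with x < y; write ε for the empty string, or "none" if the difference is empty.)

The string x is accepted by R but not by S.
No shorter string lies in the difference, and x is the lexicographically first length-1 string in L(R) \ L(S).

x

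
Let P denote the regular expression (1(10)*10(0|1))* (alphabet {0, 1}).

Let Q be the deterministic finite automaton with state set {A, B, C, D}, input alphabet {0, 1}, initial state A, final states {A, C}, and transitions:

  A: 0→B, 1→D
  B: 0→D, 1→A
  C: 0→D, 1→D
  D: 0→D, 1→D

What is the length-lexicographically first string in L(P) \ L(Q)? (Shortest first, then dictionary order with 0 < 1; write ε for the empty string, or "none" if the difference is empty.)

The string 1100 is accepted by P but not by Q.
No shorter string lies in the difference, and 1100 is the lexicographically first length-4 string in L(P) \ L(Q).

1100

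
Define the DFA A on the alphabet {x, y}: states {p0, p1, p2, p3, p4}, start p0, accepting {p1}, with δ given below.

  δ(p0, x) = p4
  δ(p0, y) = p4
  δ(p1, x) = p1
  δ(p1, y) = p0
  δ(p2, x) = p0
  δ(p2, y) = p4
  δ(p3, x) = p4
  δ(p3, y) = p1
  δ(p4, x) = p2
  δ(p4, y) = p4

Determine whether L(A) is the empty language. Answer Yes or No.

The states reachable from the start state are {p0, p2, p4}.
None of the accepting states {p1} is reachable, so no string is accepted and L(A) = ∅.

Yes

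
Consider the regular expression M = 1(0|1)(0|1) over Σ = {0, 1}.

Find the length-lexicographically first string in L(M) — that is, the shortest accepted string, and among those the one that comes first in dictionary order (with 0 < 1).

By inspection of the expression, no string of length less than 3 matches, and 100 is the lexicographically first match of length 3.

100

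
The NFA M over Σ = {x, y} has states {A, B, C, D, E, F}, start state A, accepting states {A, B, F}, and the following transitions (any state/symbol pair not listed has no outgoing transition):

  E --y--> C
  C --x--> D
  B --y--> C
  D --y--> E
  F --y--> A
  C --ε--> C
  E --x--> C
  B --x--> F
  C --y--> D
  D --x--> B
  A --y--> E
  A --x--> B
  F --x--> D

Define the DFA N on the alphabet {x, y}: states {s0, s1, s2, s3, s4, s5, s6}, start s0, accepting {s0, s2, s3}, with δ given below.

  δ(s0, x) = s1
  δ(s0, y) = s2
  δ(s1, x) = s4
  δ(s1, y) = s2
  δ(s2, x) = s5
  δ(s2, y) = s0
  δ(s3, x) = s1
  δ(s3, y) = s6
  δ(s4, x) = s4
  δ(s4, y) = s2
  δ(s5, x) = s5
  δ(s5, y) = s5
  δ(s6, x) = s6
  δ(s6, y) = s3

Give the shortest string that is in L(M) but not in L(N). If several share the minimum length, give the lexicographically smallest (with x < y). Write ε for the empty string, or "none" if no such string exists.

The string x is accepted by M but not by N.
No shorter string lies in the difference, and x is the lexicographically first length-1 string in L(M) \ L(N).

x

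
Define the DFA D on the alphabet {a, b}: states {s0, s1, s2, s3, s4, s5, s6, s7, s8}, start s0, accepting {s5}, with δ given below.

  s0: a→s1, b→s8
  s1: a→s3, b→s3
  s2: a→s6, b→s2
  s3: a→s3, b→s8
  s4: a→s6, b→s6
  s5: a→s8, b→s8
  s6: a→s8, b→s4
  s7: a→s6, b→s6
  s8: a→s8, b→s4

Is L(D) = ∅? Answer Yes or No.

The states reachable from the start state are {s0, s1, s3, s4, s6, s8}.
None of the accepting states {s5} is reachable, so no string is accepted and L(D) = ∅.

Yes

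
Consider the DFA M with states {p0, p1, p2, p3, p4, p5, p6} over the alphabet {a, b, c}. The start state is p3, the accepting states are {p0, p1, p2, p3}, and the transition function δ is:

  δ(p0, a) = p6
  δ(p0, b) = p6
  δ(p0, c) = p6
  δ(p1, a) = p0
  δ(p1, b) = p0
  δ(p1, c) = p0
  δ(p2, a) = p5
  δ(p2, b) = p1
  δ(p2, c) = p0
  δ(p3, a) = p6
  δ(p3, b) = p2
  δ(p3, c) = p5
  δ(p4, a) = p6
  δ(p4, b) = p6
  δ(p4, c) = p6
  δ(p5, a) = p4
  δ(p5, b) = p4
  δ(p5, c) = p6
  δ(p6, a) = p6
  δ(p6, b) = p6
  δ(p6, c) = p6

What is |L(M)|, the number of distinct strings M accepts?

7

The useful subgraph on states {p0, p1, p2, p3} is acyclic, so L(M) is finite; the longest accepting path visits 4 useful states, giving maximum string length 3.
Counting accepting paths from p3 by length: 1 of length 0, 1 of length 1, 2 of length 2, 3 of length 3. Total 7.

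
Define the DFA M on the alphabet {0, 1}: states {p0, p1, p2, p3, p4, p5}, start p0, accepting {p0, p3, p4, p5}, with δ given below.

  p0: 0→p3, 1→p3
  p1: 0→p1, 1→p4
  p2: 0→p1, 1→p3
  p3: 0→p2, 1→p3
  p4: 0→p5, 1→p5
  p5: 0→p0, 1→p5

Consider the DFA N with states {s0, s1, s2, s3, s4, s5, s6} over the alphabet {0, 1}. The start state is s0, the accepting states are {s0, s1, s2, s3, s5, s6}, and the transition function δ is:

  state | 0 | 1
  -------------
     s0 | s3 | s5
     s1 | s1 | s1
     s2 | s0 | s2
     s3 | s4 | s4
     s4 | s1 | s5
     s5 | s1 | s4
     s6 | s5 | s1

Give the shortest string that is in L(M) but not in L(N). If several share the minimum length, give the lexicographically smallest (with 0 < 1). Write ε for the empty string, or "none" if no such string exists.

01

The string 01 is accepted by M but not by N.
No shorter string lies in the difference, and 01 is the lexicographically first length-2 string in L(M) \ L(N).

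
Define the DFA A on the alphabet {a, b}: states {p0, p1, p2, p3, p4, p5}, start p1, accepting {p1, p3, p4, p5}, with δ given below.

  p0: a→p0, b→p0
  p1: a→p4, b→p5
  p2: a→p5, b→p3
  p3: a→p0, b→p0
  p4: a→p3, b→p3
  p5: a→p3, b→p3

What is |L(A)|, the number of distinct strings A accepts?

The useful subgraph on states {p1, p3, p4, p5} is acyclic, so L(A) is finite; the longest accepting path visits 3 useful states, giving maximum string length 2.
Counting accepting paths from p1 by length: 1 of length 0, 2 of length 1, 4 of length 2. Total 7.

7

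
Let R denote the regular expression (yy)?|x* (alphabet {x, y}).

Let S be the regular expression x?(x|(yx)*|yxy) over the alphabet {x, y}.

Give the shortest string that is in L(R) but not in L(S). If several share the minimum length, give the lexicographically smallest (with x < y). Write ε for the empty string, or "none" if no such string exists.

yy

The string yy is accepted by R but not by S.
No shorter string lies in the difference, and yy is the lexicographically first length-2 string in L(R) \ L(S).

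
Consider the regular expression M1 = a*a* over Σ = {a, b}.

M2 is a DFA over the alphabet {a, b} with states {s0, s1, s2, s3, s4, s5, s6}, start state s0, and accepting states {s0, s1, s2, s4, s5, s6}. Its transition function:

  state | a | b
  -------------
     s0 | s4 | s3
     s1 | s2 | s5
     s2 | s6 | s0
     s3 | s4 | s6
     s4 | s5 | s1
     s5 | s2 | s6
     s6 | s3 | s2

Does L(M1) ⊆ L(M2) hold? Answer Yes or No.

No

The string aaaaa is in L(M1) but not in L(M2).
So L(M1) ⊄ L(M2).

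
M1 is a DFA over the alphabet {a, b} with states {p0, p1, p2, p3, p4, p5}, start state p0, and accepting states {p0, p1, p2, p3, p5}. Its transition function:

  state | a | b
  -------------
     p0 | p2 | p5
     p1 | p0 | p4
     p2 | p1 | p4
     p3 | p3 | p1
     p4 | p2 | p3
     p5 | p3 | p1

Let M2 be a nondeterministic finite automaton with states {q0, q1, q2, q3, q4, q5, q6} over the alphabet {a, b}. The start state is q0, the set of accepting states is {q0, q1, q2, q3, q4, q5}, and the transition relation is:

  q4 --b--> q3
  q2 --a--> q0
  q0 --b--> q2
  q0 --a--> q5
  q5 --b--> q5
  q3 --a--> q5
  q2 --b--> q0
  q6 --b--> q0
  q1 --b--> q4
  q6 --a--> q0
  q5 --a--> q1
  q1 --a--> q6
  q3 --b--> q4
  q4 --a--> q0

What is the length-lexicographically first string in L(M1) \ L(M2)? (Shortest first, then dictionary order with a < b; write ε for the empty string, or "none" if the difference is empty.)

The string aaa is accepted by M1 but not by M2.
No shorter string lies in the difference, and aaa is the lexicographically first length-3 string in L(M1) \ L(M2).

aaa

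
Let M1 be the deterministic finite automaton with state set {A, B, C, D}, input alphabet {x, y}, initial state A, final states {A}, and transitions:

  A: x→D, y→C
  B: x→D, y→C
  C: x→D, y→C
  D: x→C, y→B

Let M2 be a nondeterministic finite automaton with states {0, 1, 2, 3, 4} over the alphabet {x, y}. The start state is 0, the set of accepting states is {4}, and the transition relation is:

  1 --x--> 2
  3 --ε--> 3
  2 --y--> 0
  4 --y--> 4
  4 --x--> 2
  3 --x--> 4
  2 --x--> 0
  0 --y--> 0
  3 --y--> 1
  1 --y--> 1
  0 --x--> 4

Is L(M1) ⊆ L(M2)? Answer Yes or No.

No

The empty string ε is in L(M1) but not in L(M2).
So L(M1) ⊄ L(M2).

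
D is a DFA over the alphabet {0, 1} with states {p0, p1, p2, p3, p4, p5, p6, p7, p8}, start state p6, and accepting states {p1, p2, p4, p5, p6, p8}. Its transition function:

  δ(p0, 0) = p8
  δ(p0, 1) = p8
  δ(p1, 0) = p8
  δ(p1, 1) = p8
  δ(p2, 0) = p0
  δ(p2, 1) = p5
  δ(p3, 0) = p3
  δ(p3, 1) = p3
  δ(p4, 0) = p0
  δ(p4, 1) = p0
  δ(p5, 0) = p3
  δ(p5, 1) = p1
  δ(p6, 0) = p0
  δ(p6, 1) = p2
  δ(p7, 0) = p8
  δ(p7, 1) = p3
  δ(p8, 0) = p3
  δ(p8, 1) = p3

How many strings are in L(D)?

10

The useful subgraph on states {p0, p1, p2, p5, p6, p8} is acyclic, so L(D) is finite; the longest accepting path visits 5 useful states, giving maximum string length 4.
Counting accepting paths from p6 by length: 1 of length 0, 1 of length 1, 3 of length 2, 3 of length 3, 2 of length 4. Total 10.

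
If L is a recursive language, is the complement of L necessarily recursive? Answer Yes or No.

Run the decider for L and flip its answer; since the decider halts on every input, this decides the complement.
So the recursive languages are closed under complement.

Yes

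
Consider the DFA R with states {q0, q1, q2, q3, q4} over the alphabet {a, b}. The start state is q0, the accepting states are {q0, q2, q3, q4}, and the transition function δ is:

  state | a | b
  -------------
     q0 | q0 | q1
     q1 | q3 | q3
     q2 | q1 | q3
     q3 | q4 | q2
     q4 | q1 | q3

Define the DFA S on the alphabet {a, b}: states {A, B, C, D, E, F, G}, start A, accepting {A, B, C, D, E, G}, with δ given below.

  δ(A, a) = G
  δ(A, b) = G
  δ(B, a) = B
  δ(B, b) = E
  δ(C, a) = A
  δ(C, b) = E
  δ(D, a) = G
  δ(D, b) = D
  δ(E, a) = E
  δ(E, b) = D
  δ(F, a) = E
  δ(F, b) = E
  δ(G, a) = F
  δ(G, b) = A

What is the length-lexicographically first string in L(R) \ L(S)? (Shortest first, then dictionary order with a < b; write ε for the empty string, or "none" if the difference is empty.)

The string aa is accepted by R but not by S.
No shorter string lies in the difference, and aa is the lexicographically first length-2 string in L(R) \ L(S).

aa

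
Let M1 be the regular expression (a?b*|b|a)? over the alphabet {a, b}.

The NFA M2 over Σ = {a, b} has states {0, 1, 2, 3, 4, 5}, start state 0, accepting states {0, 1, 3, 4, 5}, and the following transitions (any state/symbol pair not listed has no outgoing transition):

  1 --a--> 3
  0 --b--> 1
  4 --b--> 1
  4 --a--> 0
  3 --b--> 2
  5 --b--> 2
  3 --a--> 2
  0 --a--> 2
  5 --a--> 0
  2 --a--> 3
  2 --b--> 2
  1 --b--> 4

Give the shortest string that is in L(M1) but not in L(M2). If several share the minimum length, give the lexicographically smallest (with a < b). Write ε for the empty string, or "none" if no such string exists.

The string a is accepted by M1 but not by M2.
No shorter string lies in the difference, and a is the lexicographically first length-1 string in L(M1) \ L(M2).

a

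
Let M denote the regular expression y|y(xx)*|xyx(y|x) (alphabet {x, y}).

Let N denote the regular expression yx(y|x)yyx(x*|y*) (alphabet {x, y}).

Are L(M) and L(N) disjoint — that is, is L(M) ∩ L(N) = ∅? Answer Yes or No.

Converting the expression M to a DFA (subset construction, then merging equivalent states) gives the minimal DFA with states {m0, m1, m2, m3, m4, m5, m6, m7}, start state m0, accepting states {m2, m7} and transitions m0: x→m1, y→m2; m1: x→m3, y→m4; m2: x→m5, y→m3; m3: x→m3, y→m3; m4: x→m6, y→m3; m5: x→m2, y→m3; m6: x→m7, y→m7; m7: x→m3, y→m3.
Converting the expression N to a DFA (subset construction, then merging equivalent states) gives the minimal DFA with states {n0, n1, n2, n3, n4, n5, n6, n7, n8, n9}, start state n0, accepting states {n7, n8, n9} and transitions n0: x→n1, y→n2; n1: x→n1, y→n1; n2: x→n3, y→n1; n3: x→n4, y→n4; n4: x→n1, y→n5; n5: x→n1, y→n6; n6: x→n7, y→n1; n7: x→n8, y→n9; n8: x→n8, y→n1; n9: x→n1, y→n9.
Exploring the product automaton M × N from the start pair (m0, n0), following both machines on each input symbol, reaches 17 state pairs: (m0, n0), (m1, n1), (m2, n2), (m3, n1), (m4, n1), (m5, n3), (m6, n1), (m2, n4), (m3, n4), (m7, n1), (m5, n1), (m3, n5), (m2, n1), (m3, n6), (m3, n7), (m3, n8), (m3, n9).
M accepts in {m2, m7} and N accepts in {n7, n8, n9}; no reachable pair has both components accepting, so no string drives both machines to acceptance simultaneously and L(M) ∩ L(N) = ∅.
So no string is accepted by both, and the intersection is empty.

Yes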